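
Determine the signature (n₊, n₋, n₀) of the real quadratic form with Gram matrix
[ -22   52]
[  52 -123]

Answer: (0, 2, 0)

Derivation:
step 0: pivot -22 → sign −
step 1: pivot -1/11 → sign −
signature = (0, 2, 0)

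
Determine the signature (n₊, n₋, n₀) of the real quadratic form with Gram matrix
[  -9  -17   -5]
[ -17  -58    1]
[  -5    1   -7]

Answer: (0, 3, 0)

Derivation:
step 0: pivot -9 → sign −
step 1: pivot -233/9 → sign −
step 2: pivot -2/233 → sign −
signature = (0, 3, 0)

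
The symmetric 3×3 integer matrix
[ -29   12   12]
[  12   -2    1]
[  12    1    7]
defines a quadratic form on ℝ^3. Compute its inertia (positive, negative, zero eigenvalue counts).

Answer: (1, 2, 0)

Derivation:
step 0: pivot -29 → sign −
step 1: pivot 86/29 → sign +
step 2: pivot -3/86 → sign −
signature = (1, 2, 0)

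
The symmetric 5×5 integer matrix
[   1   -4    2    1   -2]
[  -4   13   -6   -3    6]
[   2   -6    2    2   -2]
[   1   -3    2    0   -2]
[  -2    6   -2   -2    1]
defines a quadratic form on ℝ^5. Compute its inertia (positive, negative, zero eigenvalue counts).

Answer: (1, 3, 1)

Derivation:
step 0: pivot 1 → sign +
step 1: pivot -3 → sign −
step 2: pivot -2/3 → sign −
step 3: pivot -1 → sign −
step 4: row/col 4 already zero → sign 0
signature = (1, 3, 1)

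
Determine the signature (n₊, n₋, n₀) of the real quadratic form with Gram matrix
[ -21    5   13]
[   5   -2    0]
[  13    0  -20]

step 0: pivot -21 → sign −
step 1: pivot -17/21 → sign −
step 2: pivot -2/17 → sign −
signature = (0, 3, 0)

Answer: (0, 3, 0)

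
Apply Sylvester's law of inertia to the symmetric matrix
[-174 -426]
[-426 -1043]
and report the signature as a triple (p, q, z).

Answer: (0, 2, 0)

Derivation:
step 0: pivot -174 → sign −
step 1: pivot -1/29 → sign −
signature = (0, 2, 0)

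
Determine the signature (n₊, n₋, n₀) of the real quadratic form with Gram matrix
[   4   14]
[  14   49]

step 0: pivot 4 → sign +
step 1: row/col 1 already zero → sign 0
signature = (1, 0, 1)

Answer: (1, 0, 1)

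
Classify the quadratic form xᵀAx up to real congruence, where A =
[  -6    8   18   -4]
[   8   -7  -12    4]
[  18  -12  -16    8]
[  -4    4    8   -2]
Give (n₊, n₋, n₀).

Answer: (2, 2, 0)

Derivation:
step 0: pivot -6 → sign −
step 1: pivot 11/3 → sign +
step 2: pivot -14/11 → sign −
step 3: pivot 2/7 → sign +
signature = (2, 2, 0)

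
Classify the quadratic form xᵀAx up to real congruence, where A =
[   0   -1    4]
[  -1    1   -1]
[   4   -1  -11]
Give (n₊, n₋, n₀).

step 0: pivot 1 → sign +
step 1: pivot -1 → sign −
step 2: pivot -3 → sign −
signature = (1, 2, 0)

Answer: (1, 2, 0)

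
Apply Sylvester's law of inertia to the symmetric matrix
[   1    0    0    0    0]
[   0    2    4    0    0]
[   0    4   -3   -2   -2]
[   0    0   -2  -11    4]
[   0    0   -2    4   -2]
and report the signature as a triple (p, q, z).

step 0: pivot 1 → sign +
step 1: pivot 2 → sign +
step 2: pivot -11 → sign −
step 3: pivot -117/11 → sign −
step 4: pivot 2/13 → sign +
signature = (3, 2, 0)

Answer: (3, 2, 0)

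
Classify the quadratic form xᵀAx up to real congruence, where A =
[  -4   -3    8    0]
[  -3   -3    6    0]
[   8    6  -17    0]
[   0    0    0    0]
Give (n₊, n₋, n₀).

Answer: (0, 3, 1)

Derivation:
step 0: pivot -4 → sign −
step 1: pivot -3/4 → sign −
step 2: pivot -1 → sign −
step 3: row/col 3 already zero → sign 0
signature = (0, 3, 1)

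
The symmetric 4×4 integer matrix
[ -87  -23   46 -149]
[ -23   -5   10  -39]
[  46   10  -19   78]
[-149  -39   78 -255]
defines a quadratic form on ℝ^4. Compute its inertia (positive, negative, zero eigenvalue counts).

step 0: pivot -87 → sign −
step 1: pivot 94/87 → sign +
step 2: pivot 1 → sign +
step 3: pivot 2/47 → sign +
signature = (3, 1, 0)

Answer: (3, 1, 0)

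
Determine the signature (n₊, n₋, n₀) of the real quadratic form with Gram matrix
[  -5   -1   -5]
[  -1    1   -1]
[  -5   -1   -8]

Answer: (1, 2, 0)

Derivation:
step 0: pivot -5 → sign −
step 1: pivot 6/5 → sign +
step 2: pivot -3 → sign −
signature = (1, 2, 0)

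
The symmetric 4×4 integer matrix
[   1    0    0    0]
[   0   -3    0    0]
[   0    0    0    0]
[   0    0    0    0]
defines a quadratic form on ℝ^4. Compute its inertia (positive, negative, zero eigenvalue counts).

step 0: pivot 1 → sign +
step 1: pivot -3 → sign −
step 2: row/col 2 already zero → sign 0
step 3: row/col 3 already zero → sign 0
signature = (1, 1, 2)

Answer: (1, 1, 2)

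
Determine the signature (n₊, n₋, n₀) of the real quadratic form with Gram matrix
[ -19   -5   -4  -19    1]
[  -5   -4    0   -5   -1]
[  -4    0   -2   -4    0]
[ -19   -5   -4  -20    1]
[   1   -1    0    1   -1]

Answer: (1, 4, 0)

Derivation:
step 0: pivot -19 → sign −
step 1: pivot -51/19 → sign −
step 2: pivot -38/51 → sign −
step 3: pivot -1 → sign −
step 4: pivot 6/19 → sign +
signature = (1, 4, 0)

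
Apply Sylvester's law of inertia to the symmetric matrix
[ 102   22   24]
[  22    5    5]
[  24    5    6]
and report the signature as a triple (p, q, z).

step 0: pivot 102 → sign +
step 1: pivot 13/51 → sign +
step 2: pivot 3/13 → sign +
signature = (3, 0, 0)

Answer: (3, 0, 0)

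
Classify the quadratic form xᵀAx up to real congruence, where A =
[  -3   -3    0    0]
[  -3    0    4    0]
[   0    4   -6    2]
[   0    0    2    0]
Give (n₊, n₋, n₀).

Answer: (2, 2, 0)

Derivation:
step 0: pivot -3 → sign −
step 1: pivot 3 → sign +
step 2: pivot -34/3 → sign −
step 3: pivot 6/17 → sign +
signature = (2, 2, 0)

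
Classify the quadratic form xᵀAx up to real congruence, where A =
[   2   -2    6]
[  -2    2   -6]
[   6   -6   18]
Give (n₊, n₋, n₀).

step 0: pivot 2 → sign +
step 1: row/col 1 already zero → sign 0
step 2: row/col 2 already zero → sign 0
signature = (1, 0, 2)

Answer: (1, 0, 2)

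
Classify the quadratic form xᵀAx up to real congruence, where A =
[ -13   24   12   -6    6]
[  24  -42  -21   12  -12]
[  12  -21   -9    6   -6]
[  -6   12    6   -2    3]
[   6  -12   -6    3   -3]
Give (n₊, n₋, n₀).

step 0: pivot -13 → sign −
step 1: pivot 30/13 → sign +
step 2: pivot 3/2 → sign +
step 3: pivot 2/5 → sign +
step 4: pivot -3/2 → sign −
signature = (3, 2, 0)

Answer: (3, 2, 0)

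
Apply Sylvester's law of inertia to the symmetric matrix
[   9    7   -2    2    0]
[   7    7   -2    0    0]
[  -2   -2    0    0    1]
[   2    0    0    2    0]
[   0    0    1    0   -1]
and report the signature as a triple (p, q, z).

step 0: pivot 9 → sign +
step 1: pivot 14/9 → sign +
step 2: pivot -4/7 → sign −
step 3: pivot 3/4 → sign +
step 4: row/col 4 already zero → sign 0
signature = (3, 1, 1)

Answer: (3, 1, 1)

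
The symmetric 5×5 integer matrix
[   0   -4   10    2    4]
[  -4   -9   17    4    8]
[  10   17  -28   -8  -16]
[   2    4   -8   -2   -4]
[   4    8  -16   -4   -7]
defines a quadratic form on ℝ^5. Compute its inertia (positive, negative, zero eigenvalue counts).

Answer: (3, 2, 0)

Derivation:
step 0: pivot -9 → sign −
step 1: pivot 16/9 → sign +
step 2: pivot 3/4 → sign +
step 3: pivot -1 → sign −
step 4: pivot 1 → sign +
signature = (3, 2, 0)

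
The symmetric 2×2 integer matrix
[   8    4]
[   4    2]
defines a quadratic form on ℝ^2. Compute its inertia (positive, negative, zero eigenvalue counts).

step 0: pivot 8 → sign +
step 1: row/col 1 already zero → sign 0
signature = (1, 0, 1)

Answer: (1, 0, 1)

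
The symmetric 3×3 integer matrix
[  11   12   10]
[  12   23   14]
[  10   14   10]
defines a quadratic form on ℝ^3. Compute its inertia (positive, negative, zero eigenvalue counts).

Answer: (2, 1, 0)

Derivation:
step 0: pivot 11 → sign +
step 1: pivot 109/11 → sign +
step 2: pivot -6/109 → sign −
signature = (2, 1, 0)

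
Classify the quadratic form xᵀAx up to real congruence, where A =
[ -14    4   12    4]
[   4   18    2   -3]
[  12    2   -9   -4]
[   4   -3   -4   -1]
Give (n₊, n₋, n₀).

step 0: pivot -14 → sign −
step 1: pivot 134/7 → sign +
step 2: pivot -17/67 → sign −
step 3: pivot -1/34 → sign −
signature = (1, 3, 0)

Answer: (1, 3, 0)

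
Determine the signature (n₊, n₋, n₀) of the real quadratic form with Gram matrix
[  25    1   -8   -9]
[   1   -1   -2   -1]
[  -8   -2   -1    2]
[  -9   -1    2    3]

step 0: pivot 25 → sign +
step 1: pivot -26/25 → sign −
step 2: pivot -11/13 → sign −
step 3: pivot 2/11 → sign +
signature = (2, 2, 0)

Answer: (2, 2, 0)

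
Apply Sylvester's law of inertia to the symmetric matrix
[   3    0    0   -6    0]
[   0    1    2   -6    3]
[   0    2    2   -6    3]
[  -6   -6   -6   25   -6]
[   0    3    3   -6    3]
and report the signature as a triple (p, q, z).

step 0: pivot 3 → sign +
step 1: pivot 1 → sign +
step 2: pivot -2 → sign −
step 3: pivot -5 → sign −
step 4: pivot 3/10 → sign +
signature = (3, 2, 0)

Answer: (3, 2, 0)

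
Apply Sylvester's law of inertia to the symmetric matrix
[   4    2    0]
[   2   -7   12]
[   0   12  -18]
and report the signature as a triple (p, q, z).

Answer: (1, 1, 1)

Derivation:
step 0: pivot 4 → sign +
step 1: pivot -8 → sign −
step 2: row/col 2 already zero → sign 0
signature = (1, 1, 1)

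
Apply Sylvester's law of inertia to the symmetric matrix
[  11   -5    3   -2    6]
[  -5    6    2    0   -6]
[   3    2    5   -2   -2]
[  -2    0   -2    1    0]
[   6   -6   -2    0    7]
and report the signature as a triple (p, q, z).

Answer: (5, 0, 0)

Derivation:
step 0: pivot 11 → sign +
step 1: pivot 41/11 → sign +
step 2: pivot 47/41 → sign +
step 3: pivot 3/47 → sign +
step 4: pivot 1/3 → sign +
signature = (5, 0, 0)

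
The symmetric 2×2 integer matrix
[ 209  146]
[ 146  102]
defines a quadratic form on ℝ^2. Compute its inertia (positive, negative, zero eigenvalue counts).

Answer: (2, 0, 0)

Derivation:
step 0: pivot 209 → sign +
step 1: pivot 2/209 → sign +
signature = (2, 0, 0)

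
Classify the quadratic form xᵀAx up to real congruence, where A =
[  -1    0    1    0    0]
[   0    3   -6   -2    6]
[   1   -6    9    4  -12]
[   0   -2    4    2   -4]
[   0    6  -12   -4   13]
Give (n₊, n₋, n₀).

Answer: (3, 2, 0)

Derivation:
step 0: pivot -1 → sign −
step 1: pivot 3 → sign +
step 2: pivot -2 → sign −
step 3: pivot 2/3 → sign +
step 4: pivot 1 → sign +
signature = (3, 2, 0)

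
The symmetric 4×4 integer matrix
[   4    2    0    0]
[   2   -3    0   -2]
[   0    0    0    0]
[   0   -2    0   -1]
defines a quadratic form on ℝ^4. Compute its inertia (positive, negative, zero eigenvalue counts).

Answer: (1, 1, 2)

Derivation:
step 0: pivot 4 → sign +
step 1: pivot -4 → sign −
step 2: row/col 2 already zero → sign 0
step 3: row/col 3 already zero → sign 0
signature = (1, 1, 2)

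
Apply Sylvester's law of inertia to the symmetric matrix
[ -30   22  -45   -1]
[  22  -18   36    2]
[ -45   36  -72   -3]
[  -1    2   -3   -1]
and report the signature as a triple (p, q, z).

Answer: (1, 3, 0)

Derivation:
step 0: pivot -30 → sign −
step 1: pivot -28/15 → sign −
step 2: pivot 9/28 → sign +
step 3: pivot -1 → sign −
signature = (1, 3, 0)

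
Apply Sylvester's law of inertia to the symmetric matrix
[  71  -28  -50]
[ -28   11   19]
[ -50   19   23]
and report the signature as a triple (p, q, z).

step 0: pivot 71 → sign +
step 1: pivot -3/71 → sign −
step 2: row/col 2 already zero → sign 0
signature = (1, 1, 1)

Answer: (1, 1, 1)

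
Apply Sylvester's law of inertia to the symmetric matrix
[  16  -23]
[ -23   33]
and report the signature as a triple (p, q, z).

Answer: (1, 1, 0)

Derivation:
step 0: pivot 16 → sign +
step 1: pivot -1/16 → sign −
signature = (1, 1, 0)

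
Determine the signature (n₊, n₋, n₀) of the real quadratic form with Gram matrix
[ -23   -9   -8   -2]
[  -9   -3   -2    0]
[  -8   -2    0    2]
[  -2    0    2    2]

Answer: (2, 2, 0)

Derivation:
step 0: pivot -23 → sign −
step 1: pivot 12/23 → sign +
step 2: pivot 1/3 → sign +
step 3: pivot -2 → sign −
signature = (2, 2, 0)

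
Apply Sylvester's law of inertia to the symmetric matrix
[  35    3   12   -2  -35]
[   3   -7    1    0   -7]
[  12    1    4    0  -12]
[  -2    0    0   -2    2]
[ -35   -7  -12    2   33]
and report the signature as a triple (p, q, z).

step 0: pivot 35 → sign +
step 1: pivot -254/35 → sign −
step 2: pivot -29/254 → sign −
step 3: pivot 2 → sign +
step 4: pivot 6/29 → sign +
signature = (3, 2, 0)

Answer: (3, 2, 0)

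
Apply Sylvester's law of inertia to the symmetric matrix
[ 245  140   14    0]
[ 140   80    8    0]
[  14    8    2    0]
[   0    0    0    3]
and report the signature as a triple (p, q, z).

Answer: (3, 0, 1)

Derivation:
step 0: pivot 245 → sign +
step 1: pivot 6/5 → sign +
step 2: pivot 3 → sign +
step 3: row/col 3 already zero → sign 0
signature = (3, 0, 1)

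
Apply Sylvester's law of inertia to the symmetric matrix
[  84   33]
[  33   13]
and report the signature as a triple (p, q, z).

step 0: pivot 84 → sign +
step 1: pivot 1/28 → sign +
signature = (2, 0, 0)

Answer: (2, 0, 0)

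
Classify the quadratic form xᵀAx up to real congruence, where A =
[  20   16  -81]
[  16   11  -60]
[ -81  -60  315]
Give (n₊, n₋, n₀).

step 0: pivot 20 → sign +
step 1: pivot -9/5 → sign −
step 2: pivot -1/4 → sign −
signature = (1, 2, 0)

Answer: (1, 2, 0)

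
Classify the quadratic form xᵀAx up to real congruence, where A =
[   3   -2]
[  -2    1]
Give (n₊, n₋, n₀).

Answer: (1, 1, 0)

Derivation:
step 0: pivot 3 → sign +
step 1: pivot -1/3 → sign −
signature = (1, 1, 0)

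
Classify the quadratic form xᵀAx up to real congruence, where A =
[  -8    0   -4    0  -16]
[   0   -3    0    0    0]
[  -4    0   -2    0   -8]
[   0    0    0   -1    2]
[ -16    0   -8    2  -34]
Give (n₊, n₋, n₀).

Answer: (1, 3, 1)

Derivation:
step 0: pivot -8 → sign −
step 1: pivot -3 → sign −
step 2: pivot -1 → sign −
step 3: pivot 2 → sign +
step 4: row/col 4 already zero → sign 0
signature = (1, 3, 1)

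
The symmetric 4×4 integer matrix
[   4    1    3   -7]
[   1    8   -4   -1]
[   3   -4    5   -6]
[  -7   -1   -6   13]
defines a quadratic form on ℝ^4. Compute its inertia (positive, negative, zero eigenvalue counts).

Answer: (3, 1, 0)

Derivation:
step 0: pivot 4 → sign +
step 1: pivot 31/4 → sign +
step 2: pivot -5/31 → sign −
step 3: pivot 6/5 → sign +
signature = (3, 1, 0)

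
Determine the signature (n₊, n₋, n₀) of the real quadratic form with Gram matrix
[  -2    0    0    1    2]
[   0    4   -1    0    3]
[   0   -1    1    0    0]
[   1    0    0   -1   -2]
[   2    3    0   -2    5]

Answer: (3, 2, 0)

Derivation:
step 0: pivot -2 → sign −
step 1: pivot 4 → sign +
step 2: pivot 3/4 → sign +
step 3: pivot -1/2 → sign −
step 4: pivot 6 → sign +
signature = (3, 2, 0)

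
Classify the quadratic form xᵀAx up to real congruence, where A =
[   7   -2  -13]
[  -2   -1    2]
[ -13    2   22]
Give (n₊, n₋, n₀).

Answer: (1, 2, 0)

Derivation:
step 0: pivot 7 → sign +
step 1: pivot -11/7 → sign −
step 2: pivot -3/11 → sign −
signature = (1, 2, 0)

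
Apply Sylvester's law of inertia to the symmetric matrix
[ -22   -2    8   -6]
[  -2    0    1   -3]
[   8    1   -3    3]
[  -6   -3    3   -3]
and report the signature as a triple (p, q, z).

Answer: (2, 2, 0)

Derivation:
step 0: pivot -22 → sign −
step 1: pivot 2/11 → sign +
step 2: pivot -1/2 → sign −
step 3: pivot 6 → sign +
signature = (2, 2, 0)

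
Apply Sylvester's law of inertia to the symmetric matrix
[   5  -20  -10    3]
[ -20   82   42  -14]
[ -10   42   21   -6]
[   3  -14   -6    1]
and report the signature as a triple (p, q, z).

step 0: pivot 5 → sign +
step 1: pivot 2 → sign +
step 2: pivot -1 → sign −
step 3: pivot 6/5 → sign +
signature = (3, 1, 0)

Answer: (3, 1, 0)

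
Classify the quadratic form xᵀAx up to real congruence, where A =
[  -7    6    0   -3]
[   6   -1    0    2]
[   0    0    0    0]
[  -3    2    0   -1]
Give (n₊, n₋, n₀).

Answer: (2, 1, 1)

Derivation:
step 0: pivot -7 → sign −
step 1: pivot 29/7 → sign +
step 2: pivot 6/29 → sign +
step 3: row/col 3 already zero → sign 0
signature = (2, 1, 1)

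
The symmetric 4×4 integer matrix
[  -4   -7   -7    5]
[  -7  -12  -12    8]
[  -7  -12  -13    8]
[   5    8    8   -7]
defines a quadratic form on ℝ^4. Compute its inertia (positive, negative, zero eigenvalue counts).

step 0: pivot -4 → sign −
step 1: pivot 1/4 → sign +
step 2: pivot -1 → sign −
step 3: pivot -3 → sign −
signature = (1, 3, 0)

Answer: (1, 3, 0)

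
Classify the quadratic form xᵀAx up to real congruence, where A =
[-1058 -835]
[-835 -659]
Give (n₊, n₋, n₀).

step 0: pivot -1058 → sign −
step 1: pivot 3/1058 → sign +
signature = (1, 1, 0)

Answer: (1, 1, 0)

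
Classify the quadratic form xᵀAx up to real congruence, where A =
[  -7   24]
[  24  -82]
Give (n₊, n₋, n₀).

Answer: (1, 1, 0)

Derivation:
step 0: pivot -7 → sign −
step 1: pivot 2/7 → sign +
signature = (1, 1, 0)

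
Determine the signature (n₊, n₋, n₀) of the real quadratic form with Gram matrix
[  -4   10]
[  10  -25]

step 0: pivot -4 → sign −
step 1: row/col 1 already zero → sign 0
signature = (0, 1, 1)

Answer: (0, 1, 1)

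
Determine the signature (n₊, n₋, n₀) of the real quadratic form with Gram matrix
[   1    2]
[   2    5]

Answer: (2, 0, 0)

Derivation:
step 0: pivot 1 → sign +
step 1: pivot 1 → sign +
signature = (2, 0, 0)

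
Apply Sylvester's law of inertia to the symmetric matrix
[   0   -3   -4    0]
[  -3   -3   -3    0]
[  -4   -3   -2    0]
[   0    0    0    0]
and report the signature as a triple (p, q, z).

Answer: (2, 1, 1)

Derivation:
step 0: pivot -3 → sign −
step 1: pivot 3 → sign +
step 2: pivot 2/3 → sign +
step 3: row/col 3 already zero → sign 0
signature = (2, 1, 1)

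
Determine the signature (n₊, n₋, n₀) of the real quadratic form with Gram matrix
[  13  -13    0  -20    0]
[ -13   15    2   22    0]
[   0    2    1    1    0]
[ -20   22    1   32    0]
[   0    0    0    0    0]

Answer: (3, 1, 1)

Derivation:
step 0: pivot 13 → sign +
step 1: pivot 2 → sign +
step 2: pivot -1 → sign −
step 3: pivot 3/13 → sign +
step 4: row/col 4 already zero → sign 0
signature = (3, 1, 1)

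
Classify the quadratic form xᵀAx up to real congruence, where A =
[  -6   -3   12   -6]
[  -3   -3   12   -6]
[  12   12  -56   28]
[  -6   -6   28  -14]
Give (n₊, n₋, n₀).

Answer: (0, 3, 1)

Derivation:
step 0: pivot -6 → sign −
step 1: pivot -3/2 → sign −
step 2: pivot -8 → sign −
step 3: row/col 3 already zero → sign 0
signature = (0, 3, 1)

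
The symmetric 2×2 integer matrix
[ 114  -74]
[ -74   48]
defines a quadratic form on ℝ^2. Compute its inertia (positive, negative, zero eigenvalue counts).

Answer: (1, 1, 0)

Derivation:
step 0: pivot 114 → sign +
step 1: pivot -2/57 → sign −
signature = (1, 1, 0)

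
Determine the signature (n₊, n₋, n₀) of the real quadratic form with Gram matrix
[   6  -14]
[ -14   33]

step 0: pivot 6 → sign +
step 1: pivot 1/3 → sign +
signature = (2, 0, 0)

Answer: (2, 0, 0)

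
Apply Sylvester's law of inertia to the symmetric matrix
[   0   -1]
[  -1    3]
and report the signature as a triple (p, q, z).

Answer: (1, 1, 0)

Derivation:
step 0: pivot 3 → sign +
step 1: pivot -1/3 → sign −
signature = (1, 1, 0)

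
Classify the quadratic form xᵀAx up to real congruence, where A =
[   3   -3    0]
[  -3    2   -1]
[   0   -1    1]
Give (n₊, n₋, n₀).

Answer: (2, 1, 0)

Derivation:
step 0: pivot 3 → sign +
step 1: pivot -1 → sign −
step 2: pivot 2 → sign +
signature = (2, 1, 0)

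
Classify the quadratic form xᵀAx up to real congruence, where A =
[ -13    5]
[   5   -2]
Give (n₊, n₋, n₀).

Answer: (0, 2, 0)

Derivation:
step 0: pivot -13 → sign −
step 1: pivot -1/13 → sign −
signature = (0, 2, 0)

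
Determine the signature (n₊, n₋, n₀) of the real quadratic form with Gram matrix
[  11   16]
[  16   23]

step 0: pivot 11 → sign +
step 1: pivot -3/11 → sign −
signature = (1, 1, 0)

Answer: (1, 1, 0)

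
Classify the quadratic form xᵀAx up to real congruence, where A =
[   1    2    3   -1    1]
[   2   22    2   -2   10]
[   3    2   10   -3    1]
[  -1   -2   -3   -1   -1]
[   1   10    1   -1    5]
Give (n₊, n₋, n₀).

Answer: (3, 1, 1)

Derivation:
step 0: pivot 1 → sign +
step 1: pivot 18 → sign +
step 2: pivot 1/9 → sign +
step 3: pivot -2 → sign −
step 4: row/col 4 already zero → sign 0
signature = (3, 1, 1)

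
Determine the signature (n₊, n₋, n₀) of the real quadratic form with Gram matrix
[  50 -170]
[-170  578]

step 0: pivot 50 → sign +
step 1: row/col 1 already zero → sign 0
signature = (1, 0, 1)

Answer: (1, 0, 1)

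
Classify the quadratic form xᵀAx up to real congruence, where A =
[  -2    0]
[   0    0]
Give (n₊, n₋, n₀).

step 0: pivot -2 → sign −
step 1: row/col 1 already zero → sign 0
signature = (0, 1, 1)

Answer: (0, 1, 1)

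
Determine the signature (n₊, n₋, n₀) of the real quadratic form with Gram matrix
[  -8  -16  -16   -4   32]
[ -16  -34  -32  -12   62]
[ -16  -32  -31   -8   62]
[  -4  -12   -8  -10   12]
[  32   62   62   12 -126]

Answer: (1, 2, 2)

Derivation:
step 0: pivot -8 → sign −
step 1: pivot -2 → sign −
step 2: pivot 1 → sign +
step 3: row/col 3 already zero → sign 0
step 4: row/col 4 already zero → sign 0
signature = (1, 2, 2)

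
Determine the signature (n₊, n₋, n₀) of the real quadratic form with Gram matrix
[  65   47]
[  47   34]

step 0: pivot 65 → sign +
step 1: pivot 1/65 → sign +
signature = (2, 0, 0)

Answer: (2, 0, 0)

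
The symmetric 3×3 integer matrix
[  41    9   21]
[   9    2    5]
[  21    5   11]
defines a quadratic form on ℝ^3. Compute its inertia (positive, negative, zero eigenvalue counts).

Answer: (2, 1, 0)

Derivation:
step 0: pivot 41 → sign +
step 1: pivot 1/41 → sign +
step 2: pivot -6 → sign −
signature = (2, 1, 0)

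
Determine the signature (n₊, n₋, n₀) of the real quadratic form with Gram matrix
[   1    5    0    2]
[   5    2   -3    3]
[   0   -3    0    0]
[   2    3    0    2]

step 0: pivot 1 → sign +
step 1: pivot -23 → sign −
step 2: pivot 9/23 → sign +
step 3: pivot -2 → sign −
signature = (2, 2, 0)

Answer: (2, 2, 0)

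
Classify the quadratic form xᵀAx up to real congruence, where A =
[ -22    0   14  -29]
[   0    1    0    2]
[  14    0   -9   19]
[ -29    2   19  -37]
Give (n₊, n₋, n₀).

Answer: (2, 2, 0)

Derivation:
step 0: pivot -22 → sign −
step 1: pivot 1 → sign +
step 2: pivot -1/11 → sign −
step 3: pivot 1/2 → sign +
signature = (2, 2, 0)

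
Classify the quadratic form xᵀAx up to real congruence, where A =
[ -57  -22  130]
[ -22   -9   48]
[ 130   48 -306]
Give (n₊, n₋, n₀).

step 0: pivot -57 → sign −
step 1: pivot -29/57 → sign −
step 2: pivot -6/29 → sign −
signature = (0, 3, 0)

Answer: (0, 3, 0)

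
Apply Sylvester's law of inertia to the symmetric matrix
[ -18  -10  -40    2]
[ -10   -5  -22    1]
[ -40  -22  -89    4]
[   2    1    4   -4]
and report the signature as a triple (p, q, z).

step 0: pivot -18 → sign −
step 1: pivot 5/9 → sign +
step 2: pivot -1/5 → sign −
step 3: pivot -3 → sign −
signature = (1, 3, 0)

Answer: (1, 3, 0)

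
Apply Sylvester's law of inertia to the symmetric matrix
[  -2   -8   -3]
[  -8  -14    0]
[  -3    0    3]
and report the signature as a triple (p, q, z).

step 0: pivot -2 → sign −
step 1: pivot 18 → sign +
step 2: pivot -1/2 → sign −
signature = (1, 2, 0)

Answer: (1, 2, 0)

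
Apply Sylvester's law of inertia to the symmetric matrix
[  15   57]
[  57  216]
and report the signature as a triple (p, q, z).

Answer: (1, 1, 0)

Derivation:
step 0: pivot 15 → sign +
step 1: pivot -3/5 → sign −
signature = (1, 1, 0)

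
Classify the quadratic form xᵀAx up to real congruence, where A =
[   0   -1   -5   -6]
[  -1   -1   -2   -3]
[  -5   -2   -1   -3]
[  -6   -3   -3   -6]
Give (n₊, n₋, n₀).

step 0: pivot -1 → sign −
step 1: pivot 1 → sign +
step 2: pivot -6 → sign −
step 3: row/col 3 already zero → sign 0
signature = (1, 2, 1)

Answer: (1, 2, 1)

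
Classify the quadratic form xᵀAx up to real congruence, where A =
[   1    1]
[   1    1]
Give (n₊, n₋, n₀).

Answer: (1, 0, 1)

Derivation:
step 0: pivot 1 → sign +
step 1: row/col 1 already zero → sign 0
signature = (1, 0, 1)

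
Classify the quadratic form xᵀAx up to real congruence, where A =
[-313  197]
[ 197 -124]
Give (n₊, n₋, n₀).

step 0: pivot -313 → sign −
step 1: pivot -3/313 → sign −
signature = (0, 2, 0)

Answer: (0, 2, 0)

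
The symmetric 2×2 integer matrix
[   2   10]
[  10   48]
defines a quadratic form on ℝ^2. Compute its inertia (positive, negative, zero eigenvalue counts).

step 0: pivot 2 → sign +
step 1: pivot -2 → sign −
signature = (1, 1, 0)

Answer: (1, 1, 0)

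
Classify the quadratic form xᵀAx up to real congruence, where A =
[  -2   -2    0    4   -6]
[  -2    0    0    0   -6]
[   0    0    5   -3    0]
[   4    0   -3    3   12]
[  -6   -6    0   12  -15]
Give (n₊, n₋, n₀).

step 0: pivot -2 → sign −
step 1: pivot 2 → sign +
step 2: pivot 5 → sign +
step 3: pivot 6/5 → sign +
step 4: pivot 3 → sign +
signature = (4, 1, 0)

Answer: (4, 1, 0)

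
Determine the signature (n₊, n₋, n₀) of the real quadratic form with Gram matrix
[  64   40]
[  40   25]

Answer: (1, 0, 1)

Derivation:
step 0: pivot 64 → sign +
step 1: row/col 1 already zero → sign 0
signature = (1, 0, 1)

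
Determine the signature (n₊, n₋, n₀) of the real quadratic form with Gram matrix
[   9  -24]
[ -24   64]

step 0: pivot 9 → sign +
step 1: row/col 1 already zero → sign 0
signature = (1, 0, 1)

Answer: (1, 0, 1)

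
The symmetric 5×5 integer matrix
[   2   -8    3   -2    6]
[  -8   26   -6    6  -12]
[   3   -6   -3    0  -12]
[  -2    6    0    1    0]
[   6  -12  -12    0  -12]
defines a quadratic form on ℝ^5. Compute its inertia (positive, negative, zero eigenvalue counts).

Answer: (2, 2, 1)

Derivation:
step 0: pivot 2 → sign +
step 1: pivot -6 → sign −
step 2: pivot -3/2 → sign −
step 3: pivot 1/3 → sign +
step 4: row/col 4 already zero → sign 0
signature = (2, 2, 1)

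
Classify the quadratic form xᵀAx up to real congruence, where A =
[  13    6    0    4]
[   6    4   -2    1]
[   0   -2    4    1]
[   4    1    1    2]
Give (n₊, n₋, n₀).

step 0: pivot 13 → sign +
step 1: pivot 16/13 → sign +
step 2: pivot 3/4 → sign +
step 3: row/col 3 already zero → sign 0
signature = (3, 0, 1)

Answer: (3, 0, 1)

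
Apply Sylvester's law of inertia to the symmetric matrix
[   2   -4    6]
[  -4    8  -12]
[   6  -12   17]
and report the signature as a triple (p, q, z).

step 0: pivot 2 → sign +
step 1: pivot -1 → sign −
step 2: row/col 2 already zero → sign 0
signature = (1, 1, 1)

Answer: (1, 1, 1)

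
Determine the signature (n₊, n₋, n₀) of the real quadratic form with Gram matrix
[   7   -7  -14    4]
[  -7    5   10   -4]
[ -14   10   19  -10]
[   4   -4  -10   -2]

Answer: (1, 3, 0)

Derivation:
step 0: pivot 7 → sign +
step 1: pivot -2 → sign −
step 2: pivot -1 → sign −
step 3: pivot -2/7 → sign −
signature = (1, 3, 0)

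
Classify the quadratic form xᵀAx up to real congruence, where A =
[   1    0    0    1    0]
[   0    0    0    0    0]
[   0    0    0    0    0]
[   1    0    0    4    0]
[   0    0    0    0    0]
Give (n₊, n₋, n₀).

step 0: pivot 1 → sign +
step 1: pivot 3 → sign +
step 2: row/col 2 already zero → sign 0
step 3: row/col 3 already zero → sign 0
step 4: row/col 4 already zero → sign 0
signature = (2, 0, 3)

Answer: (2, 0, 3)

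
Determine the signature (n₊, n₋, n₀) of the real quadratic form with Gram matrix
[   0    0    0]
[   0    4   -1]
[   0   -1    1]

Answer: (2, 0, 1)

Derivation:
step 0: pivot 4 → sign +
step 1: pivot 3/4 → sign +
step 2: row/col 2 already zero → sign 0
signature = (2, 0, 1)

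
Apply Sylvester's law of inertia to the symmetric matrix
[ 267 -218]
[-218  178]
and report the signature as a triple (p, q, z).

step 0: pivot 267 → sign +
step 1: pivot 2/267 → sign +
signature = (2, 0, 0)

Answer: (2, 0, 0)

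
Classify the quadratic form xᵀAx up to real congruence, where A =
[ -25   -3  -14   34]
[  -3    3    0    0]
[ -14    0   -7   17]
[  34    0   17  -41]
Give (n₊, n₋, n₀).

Answer: (2, 1, 1)

Derivation:
step 0: pivot -25 → sign −
step 1: pivot 84/25 → sign +
step 2: pivot 2/7 → sign +
step 3: row/col 3 already zero → sign 0
signature = (2, 1, 1)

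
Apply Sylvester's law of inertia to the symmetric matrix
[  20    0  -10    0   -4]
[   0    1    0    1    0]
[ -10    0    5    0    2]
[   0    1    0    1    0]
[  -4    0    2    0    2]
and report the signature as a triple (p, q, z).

step 0: pivot 20 → sign +
step 1: pivot 1 → sign +
step 2: pivot 6/5 → sign +
step 3: row/col 3 already zero → sign 0
step 4: row/col 4 already zero → sign 0
signature = (3, 0, 2)

Answer: (3, 0, 2)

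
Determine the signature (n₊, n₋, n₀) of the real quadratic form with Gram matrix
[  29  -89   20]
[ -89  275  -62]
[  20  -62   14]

step 0: pivot 29 → sign +
step 1: pivot 54/29 → sign +
step 2: row/col 2 already zero → sign 0
signature = (2, 0, 1)

Answer: (2, 0, 1)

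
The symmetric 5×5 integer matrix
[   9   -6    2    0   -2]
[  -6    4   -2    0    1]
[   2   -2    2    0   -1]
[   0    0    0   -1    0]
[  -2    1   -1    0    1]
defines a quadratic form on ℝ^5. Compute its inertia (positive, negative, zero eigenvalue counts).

Answer: (3, 2, 0)

Derivation:
step 0: pivot 9 → sign +
step 1: pivot 14/9 → sign +
step 2: pivot -2/7 → sign −
step 3: pivot -1 → sign −
step 4: pivot 3/2 → sign +
signature = (3, 2, 0)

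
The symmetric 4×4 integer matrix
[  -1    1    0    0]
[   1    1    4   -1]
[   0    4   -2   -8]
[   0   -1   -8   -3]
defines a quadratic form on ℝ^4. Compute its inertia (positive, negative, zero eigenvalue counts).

step 0: pivot -1 → sign −
step 1: pivot 2 → sign +
step 2: pivot -10 → sign −
step 3: pivot 1/10 → sign +
signature = (2, 2, 0)

Answer: (2, 2, 0)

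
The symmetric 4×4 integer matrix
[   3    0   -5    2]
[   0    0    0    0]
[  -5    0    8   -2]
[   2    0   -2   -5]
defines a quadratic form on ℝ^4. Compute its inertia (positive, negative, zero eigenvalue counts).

step 0: pivot 3 → sign +
step 1: pivot -1/3 → sign −
step 2: pivot -1 → sign −
step 3: row/col 3 already zero → sign 0
signature = (1, 2, 1)

Answer: (1, 2, 1)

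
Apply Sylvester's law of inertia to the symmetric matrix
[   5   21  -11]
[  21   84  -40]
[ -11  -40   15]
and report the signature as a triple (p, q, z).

Answer: (1, 2, 0)

Derivation:
step 0: pivot 5 → sign +
step 1: pivot -21/5 → sign −
step 2: pivot -1/21 → sign −
signature = (1, 2, 0)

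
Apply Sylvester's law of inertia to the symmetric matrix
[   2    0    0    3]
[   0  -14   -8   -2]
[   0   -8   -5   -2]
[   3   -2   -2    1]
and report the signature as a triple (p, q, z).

Answer: (1, 3, 0)

Derivation:
step 0: pivot 2 → sign +
step 1: pivot -14 → sign −
step 2: pivot -3/7 → sign −
step 3: pivot -3/2 → sign −
signature = (1, 3, 0)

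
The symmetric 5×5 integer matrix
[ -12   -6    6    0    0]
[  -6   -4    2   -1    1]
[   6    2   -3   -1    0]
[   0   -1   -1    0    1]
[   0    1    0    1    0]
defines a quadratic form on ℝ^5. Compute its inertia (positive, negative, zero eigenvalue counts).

step 0: pivot -12 → sign −
step 1: pivot -1 → sign −
step 2: pivot 1 → sign +
step 3: pivot 1 → sign +
step 4: row/col 4 already zero → sign 0
signature = (2, 2, 1)

Answer: (2, 2, 1)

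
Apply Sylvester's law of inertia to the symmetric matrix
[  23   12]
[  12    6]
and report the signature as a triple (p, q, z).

Answer: (1, 1, 0)

Derivation:
step 0: pivot 23 → sign +
step 1: pivot -6/23 → sign −
signature = (1, 1, 0)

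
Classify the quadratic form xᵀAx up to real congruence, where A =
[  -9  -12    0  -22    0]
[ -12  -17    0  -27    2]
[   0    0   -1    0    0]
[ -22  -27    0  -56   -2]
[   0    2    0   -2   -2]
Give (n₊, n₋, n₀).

Answer: (1, 4, 0)

Derivation:
step 0: pivot -9 → sign −
step 1: pivot -1 → sign −
step 2: pivot -1 → sign −
step 3: pivot 29/9 → sign +
step 4: pivot -6/29 → sign −
signature = (1, 4, 0)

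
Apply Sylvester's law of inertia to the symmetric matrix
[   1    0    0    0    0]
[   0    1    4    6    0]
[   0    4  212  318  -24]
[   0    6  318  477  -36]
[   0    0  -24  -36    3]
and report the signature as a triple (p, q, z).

step 0: pivot 1 → sign +
step 1: pivot 1 → sign +
step 2: pivot 196 → sign +
step 3: pivot 3/49 → sign +
step 4: row/col 4 already zero → sign 0
signature = (4, 0, 1)

Answer: (4, 0, 1)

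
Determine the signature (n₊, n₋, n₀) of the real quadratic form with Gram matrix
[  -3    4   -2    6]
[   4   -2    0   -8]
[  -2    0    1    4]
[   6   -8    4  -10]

step 0: pivot -3 → sign −
step 1: pivot 10/3 → sign +
step 2: pivot 1/5 → sign +
step 3: pivot 2 → sign +
signature = (3, 1, 0)

Answer: (3, 1, 0)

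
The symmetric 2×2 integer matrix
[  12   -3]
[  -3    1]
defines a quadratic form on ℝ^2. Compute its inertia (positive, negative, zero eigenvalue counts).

step 0: pivot 12 → sign +
step 1: pivot 1/4 → sign +
signature = (2, 0, 0)

Answer: (2, 0, 0)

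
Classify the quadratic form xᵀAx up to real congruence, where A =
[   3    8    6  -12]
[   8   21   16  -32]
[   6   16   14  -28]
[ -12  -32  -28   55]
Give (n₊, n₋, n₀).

step 0: pivot 3 → sign +
step 1: pivot -1/3 → sign −
step 2: pivot 2 → sign +
step 3: pivot -1 → sign −
signature = (2, 2, 0)

Answer: (2, 2, 0)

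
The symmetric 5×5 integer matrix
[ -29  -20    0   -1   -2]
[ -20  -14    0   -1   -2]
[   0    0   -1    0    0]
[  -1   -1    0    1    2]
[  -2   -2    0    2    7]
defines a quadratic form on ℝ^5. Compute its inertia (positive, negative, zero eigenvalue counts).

Answer: (2, 3, 0)

Derivation:
step 0: pivot -29 → sign −
step 1: pivot -6/29 → sign −
step 2: pivot -1 → sign −
step 3: pivot 3/2 → sign +
step 4: pivot 3 → sign +
signature = (2, 3, 0)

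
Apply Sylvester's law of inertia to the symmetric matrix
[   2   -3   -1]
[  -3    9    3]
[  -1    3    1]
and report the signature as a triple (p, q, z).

step 0: pivot 2 → sign +
step 1: pivot 9/2 → sign +
step 2: row/col 2 already zero → sign 0
signature = (2, 0, 1)

Answer: (2, 0, 1)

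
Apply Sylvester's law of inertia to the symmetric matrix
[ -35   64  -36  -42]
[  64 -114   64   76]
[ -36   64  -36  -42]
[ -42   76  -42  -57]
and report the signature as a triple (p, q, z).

Answer: (1, 2, 1)

Derivation:
step 0: pivot -35 → sign −
step 1: pivot 106/35 → sign +
step 2: pivot -4/53 → sign −
step 3: row/col 3 already zero → sign 0
signature = (1, 2, 1)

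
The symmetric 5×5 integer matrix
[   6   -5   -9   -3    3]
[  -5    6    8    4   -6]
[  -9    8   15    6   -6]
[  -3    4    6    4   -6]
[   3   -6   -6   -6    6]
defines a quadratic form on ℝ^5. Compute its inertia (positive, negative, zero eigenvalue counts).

step 0: pivot 6 → sign +
step 1: pivot 11/6 → sign +
step 2: pivot 15/11 → sign +
step 3: pivot 2/5 → sign +
step 4: pivot -6 → sign −
signature = (4, 1, 0)

Answer: (4, 1, 0)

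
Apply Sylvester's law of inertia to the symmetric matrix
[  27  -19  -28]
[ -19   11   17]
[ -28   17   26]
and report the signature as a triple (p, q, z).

step 0: pivot 27 → sign +
step 1: pivot -64/27 → sign −
step 2: pivot 3/64 → sign +
signature = (2, 1, 0)

Answer: (2, 1, 0)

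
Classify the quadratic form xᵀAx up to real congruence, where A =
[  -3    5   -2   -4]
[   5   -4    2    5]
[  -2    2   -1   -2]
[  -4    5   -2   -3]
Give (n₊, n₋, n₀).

step 0: pivot -3 → sign −
step 1: pivot 13/3 → sign +
step 2: pivot -1/13 → sign −
step 3: pivot 2 → sign +
signature = (2, 2, 0)

Answer: (2, 2, 0)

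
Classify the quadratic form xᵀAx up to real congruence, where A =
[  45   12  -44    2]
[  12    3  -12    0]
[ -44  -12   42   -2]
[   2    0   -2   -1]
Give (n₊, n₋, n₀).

Answer: (2, 2, 0)

Derivation:
step 0: pivot 45 → sign +
step 1: pivot -1/5 → sign −
step 2: pivot -2/3 → sign −
step 3: pivot 1 → sign +
signature = (2, 2, 0)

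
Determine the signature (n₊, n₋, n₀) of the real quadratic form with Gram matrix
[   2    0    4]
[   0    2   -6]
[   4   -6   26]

Answer: (2, 0, 1)

Derivation:
step 0: pivot 2 → sign +
step 1: pivot 2 → sign +
step 2: row/col 2 already zero → sign 0
signature = (2, 0, 1)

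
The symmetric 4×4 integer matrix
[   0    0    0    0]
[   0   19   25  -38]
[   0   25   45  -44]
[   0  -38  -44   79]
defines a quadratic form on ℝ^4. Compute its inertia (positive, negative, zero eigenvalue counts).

step 0: pivot 19 → sign +
step 1: pivot 230/19 → sign +
step 2: pivot 3/115 → sign +
step 3: row/col 3 already zero → sign 0
signature = (3, 0, 1)

Answer: (3, 0, 1)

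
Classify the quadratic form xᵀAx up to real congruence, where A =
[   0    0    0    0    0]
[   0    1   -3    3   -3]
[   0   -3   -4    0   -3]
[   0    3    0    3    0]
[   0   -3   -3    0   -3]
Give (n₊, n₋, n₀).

step 0: pivot 1 → sign +
step 1: pivot -13 → sign −
step 2: pivot 3/13 → sign +
step 3: pivot -3 → sign −
step 4: row/col 4 already zero → sign 0
signature = (2, 2, 1)

Answer: (2, 2, 1)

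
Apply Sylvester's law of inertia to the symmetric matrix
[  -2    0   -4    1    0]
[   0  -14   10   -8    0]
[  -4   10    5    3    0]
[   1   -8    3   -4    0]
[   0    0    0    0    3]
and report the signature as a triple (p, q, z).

Answer: (2, 3, 0)

Derivation:
step 0: pivot -2 → sign −
step 1: pivot -14 → sign −
step 2: pivot 141/7 → sign +
step 3: pivot -3/94 → sign −
step 4: pivot 3 → sign +
signature = (2, 3, 0)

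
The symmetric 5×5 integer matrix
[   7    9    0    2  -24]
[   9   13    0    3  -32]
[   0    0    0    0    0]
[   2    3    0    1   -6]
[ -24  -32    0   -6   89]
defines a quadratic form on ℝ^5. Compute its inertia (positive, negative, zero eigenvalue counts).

step 0: pivot 7 → sign +
step 1: pivot 10/7 → sign +
step 2: pivot 3/10 → sign +
step 3: pivot 1 → sign +
step 4: row/col 4 already zero → sign 0
signature = (4, 0, 1)

Answer: (4, 0, 1)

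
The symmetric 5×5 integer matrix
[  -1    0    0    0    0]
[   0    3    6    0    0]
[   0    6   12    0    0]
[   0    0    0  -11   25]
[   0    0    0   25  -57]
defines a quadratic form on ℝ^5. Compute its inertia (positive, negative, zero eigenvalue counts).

Answer: (1, 3, 1)

Derivation:
step 0: pivot -1 → sign −
step 1: pivot 3 → sign +
step 2: pivot -11 → sign −
step 3: pivot -2/11 → sign −
step 4: row/col 4 already zero → sign 0
signature = (1, 3, 1)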